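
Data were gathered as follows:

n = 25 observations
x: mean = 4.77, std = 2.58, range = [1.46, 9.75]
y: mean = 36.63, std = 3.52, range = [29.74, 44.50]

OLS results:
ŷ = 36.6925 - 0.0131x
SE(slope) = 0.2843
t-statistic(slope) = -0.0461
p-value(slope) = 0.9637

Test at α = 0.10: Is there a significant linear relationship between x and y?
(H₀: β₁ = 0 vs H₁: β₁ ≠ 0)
p-value = 0.9637 ≥ α = 0.10, so we fail to reject H₀. The relationship is not significant.

Hypothesis test for the slope coefficient:

H₀: β₁ = 0 (no linear relationship)
H₁: β₁ ≠ 0 (linear relationship exists)

Test statistic: t = β̂₁ / SE(β̂₁) = -0.0131 / 0.2843 = -0.0461

With df = 23, the two-sided p-value for |t| = 0.0461 is 0.9637.

Decision rule: reject H₀ if p-value < α.
p-value = 0.9637 ≥ α = 0.10 → fail to reject H₀.

There is not sufficient evidence at the 10% significance level to conclude that a linear relationship exists between x and y.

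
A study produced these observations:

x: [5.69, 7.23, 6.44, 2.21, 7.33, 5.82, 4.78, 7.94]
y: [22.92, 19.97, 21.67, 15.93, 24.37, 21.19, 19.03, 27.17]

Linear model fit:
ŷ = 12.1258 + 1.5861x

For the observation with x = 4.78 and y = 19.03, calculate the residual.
Residual = -0.6774

The residual is the difference between the actual value and the predicted value:

Residual = y - ŷ

Step 1: Calculate predicted value
ŷ = 12.1258 + 1.5861 × 4.78
ŷ = 19.7074

Step 2: Calculate residual
Residual = 19.03 - 19.7074
Residual = -0.6774

Interpretation: the model overestimates the actual value by 0.6774 at this point (negative residual → observation lies below the fitted line).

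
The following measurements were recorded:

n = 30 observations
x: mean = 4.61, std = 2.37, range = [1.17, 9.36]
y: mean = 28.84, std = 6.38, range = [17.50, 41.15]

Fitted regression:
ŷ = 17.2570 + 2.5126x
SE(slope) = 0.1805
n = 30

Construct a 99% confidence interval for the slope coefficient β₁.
The 99% CI for β₁ is (2.0138, 3.0114)

Confidence interval for the slope:

The 99% CI for β₁ is: β̂₁ ± t*(α/2, n-2) × SE(β̂₁)

Step 1: Find critical t-value
- Confidence level = 0.99
- Degrees of freedom = n - 2 = 30 - 2 = 28
- t*(α/2, 28) = 2.7633

Step 2: Calculate margin of error
Margin = 2.7633 × 0.1805 = 0.4988

Step 3: Construct interval
CI = 2.5126 ± 0.4988
CI = (2.0138, 3.0114)

Interpretation: intervals built this way capture the true β₁ in 99% of repeated samples; here the plausible range for the per-unit effect of x on y is 2.0138 to 3.0114.
Since 0 is outside the interval, a two-sided test at α = 0.01 would reject H₀: β₁ = 0.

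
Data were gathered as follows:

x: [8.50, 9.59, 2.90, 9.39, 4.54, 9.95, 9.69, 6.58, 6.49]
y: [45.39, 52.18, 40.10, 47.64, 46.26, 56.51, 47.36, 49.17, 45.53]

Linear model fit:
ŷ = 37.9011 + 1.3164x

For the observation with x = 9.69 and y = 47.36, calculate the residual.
Residual = -3.2970

The residual is the difference between the actual value and the predicted value:

Residual = y - ŷ

Step 1: Calculate predicted value
ŷ = 37.9011 + 1.3164 × 9.69
ŷ = 50.6570

Step 2: Calculate residual
Residual = 47.36 - 50.6570
Residual = -3.2970

The residual is negative, so the observed y = 47.36 sits below the regression line (the line overestimates it by 3.2970).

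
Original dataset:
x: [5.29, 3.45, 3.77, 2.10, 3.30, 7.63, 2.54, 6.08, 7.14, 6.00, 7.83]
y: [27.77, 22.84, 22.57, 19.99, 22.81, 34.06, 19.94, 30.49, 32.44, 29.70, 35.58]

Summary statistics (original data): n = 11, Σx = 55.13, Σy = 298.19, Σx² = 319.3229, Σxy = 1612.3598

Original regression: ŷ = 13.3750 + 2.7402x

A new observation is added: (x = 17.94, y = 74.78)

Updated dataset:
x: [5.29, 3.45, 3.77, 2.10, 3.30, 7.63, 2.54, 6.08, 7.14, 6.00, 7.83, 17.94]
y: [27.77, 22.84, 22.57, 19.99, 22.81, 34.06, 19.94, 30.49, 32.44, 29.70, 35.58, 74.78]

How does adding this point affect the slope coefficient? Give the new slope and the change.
Adding the point moves β₁ from 2.7402 to 3.4798, i.e. it increases by 0.7396 (+27.0%).

x = 17.94 lies well outside the original x-range [2.10, 7.83] (x̄ ≈ 5.01), so this observation has high leverage and can move the slope substantially.

Step 1: Update the sums with the new point (n goes from 11 to 12)
Σx  = 55.13 + 17.94 = 73.07
Σy  = 298.19 + 74.78 = 372.97
Σx² = 319.3229 + 17.94² = 319.3229 + 321.8436 = 641.1665
Σxy = 1612.3598 + 17.94×74.78 = 1612.3598 + 1341.5532 = 2953.9130

Step 2: Recompute the slope with b₁ = (nΣxy − ΣxΣy) / (nΣx² − (Σx)²)
Numerator   = 12×2953.9130 − 73.07×372.97 = 35446.9560 − 27252.9179 = 8194.0381
Denominator = 12×641.1665 − 73.07² = 7693.9980 − 5339.2249 = 2354.7731
b₁(new) = 8194.0381 / 2354.7731 = 3.4798

(Same formula on the original sums: (11×1612.3598 − 55.13×298.19) / (11×319.3229 − 55.13²) = 1296.7431 / 473.2350 = 2.7402, matching the given fit.)

Step 3: Change in slope
Δβ₁ = 3.4798 − 2.7402 = +0.7396
Relative change = +0.7396 / 2.7402 × 100% = +27.0%
→ the slope increases when the point is added.

A high-leverage point only changes the slope if it is off the original line; here y = 74.78 is above the original trend, so the slope increases.
In practice: refit with and without it and report both if conclusions differ.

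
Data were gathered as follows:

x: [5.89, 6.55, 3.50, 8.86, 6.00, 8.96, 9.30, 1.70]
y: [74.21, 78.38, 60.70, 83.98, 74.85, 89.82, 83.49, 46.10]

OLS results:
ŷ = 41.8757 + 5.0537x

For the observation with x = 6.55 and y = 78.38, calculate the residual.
Residual = 3.4026

The residual is the difference between the actual value and the predicted value:

Residual = y - ŷ

Step 1: Calculate predicted value
ŷ = 41.8757 + 5.0537 × 6.55
ŷ = 74.9774

Step 2: Calculate residual
Residual = 78.38 - 74.9774
Residual = 3.4026

The residual is positive, so the observed y = 78.38 sits above the regression line (the line underestimates it by 3.4026).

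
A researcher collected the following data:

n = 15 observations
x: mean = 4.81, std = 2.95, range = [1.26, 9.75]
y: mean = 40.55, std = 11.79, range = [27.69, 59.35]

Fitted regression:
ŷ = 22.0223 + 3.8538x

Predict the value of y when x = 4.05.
ŷ = 37.6302

Plug x = 4.05 into the fitted line:

ŷ = 22.0223 + 3.8538 × 4.05
ŷ = 22.0223 + 15.6079
ŷ = 37.6302

This is the fitted mean response at that x — an individual observation would come with a wider prediction interval.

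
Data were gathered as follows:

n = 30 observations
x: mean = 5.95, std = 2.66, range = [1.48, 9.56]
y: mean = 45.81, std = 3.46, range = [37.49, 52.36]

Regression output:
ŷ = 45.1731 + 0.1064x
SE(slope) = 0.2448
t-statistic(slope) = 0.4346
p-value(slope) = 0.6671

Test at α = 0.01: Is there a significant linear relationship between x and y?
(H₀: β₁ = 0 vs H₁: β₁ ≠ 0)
Fail to reject H₀: p-value = 0.6671 ≥ α = 0.01. The linear relationship is not significant at the 1% level.

Hypothesis test for the slope coefficient:

H₀: β₁ = 0 (no linear relationship)
H₁: β₁ ≠ 0 (linear relationship exists)

Test statistic: t = β̂₁ / SE(β̂₁) = 0.1064 / 0.2448 = 0.4346

The p-value (0.6671) is the probability, under H₀, of a t-statistic at least as extreme as |t| = 0.4346 (two-sided, df = n − 2 = 28).

Decision rule: reject H₀ if p-value < α.
p-value = 0.6671 ≥ α = 0.01 → fail to reject H₀.

Conclusion: the linear association between x and y is not significant at the 1% level.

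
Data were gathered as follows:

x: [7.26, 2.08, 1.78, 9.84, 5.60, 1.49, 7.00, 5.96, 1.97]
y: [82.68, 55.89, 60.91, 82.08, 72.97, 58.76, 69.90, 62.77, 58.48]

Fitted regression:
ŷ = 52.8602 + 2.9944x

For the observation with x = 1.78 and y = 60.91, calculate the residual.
Residual = 2.7198

The residual is the difference between the actual value and the predicted value:

Residual = y - ŷ

Step 1: Calculate predicted value
ŷ = 52.8602 + 2.9944 × 1.78
ŷ = 58.1902

Step 2: Calculate residual
Residual = 60.91 - 58.1902
Residual = 2.7198

The residual is positive, so the observed y = 60.91 sits above the regression line (the line underestimates it by 2.7198).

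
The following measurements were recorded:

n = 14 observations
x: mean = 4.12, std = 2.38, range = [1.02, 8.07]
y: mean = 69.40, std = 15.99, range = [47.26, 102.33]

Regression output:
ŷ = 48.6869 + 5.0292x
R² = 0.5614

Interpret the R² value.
The model explains 56.14% of the variance in y (R² = 0.5614), leaving 43.86% unexplained; the fit is moderate.

The coefficient of determination R² is the fraction of the total variation in y that the fitted line accounts for.

Here R² = 0.5614:
- Explained: 56.14% of the variation in y
- Unexplained (residual): 100% − 56.14% = 43.86%
- Rule of thumb (below 0.3 weak; 0.3 to below 0.7 moderate; 0.7 and above strong) → moderate

Note: R² never decreases when predictors are added, so it should not be used alone to compare models of different size.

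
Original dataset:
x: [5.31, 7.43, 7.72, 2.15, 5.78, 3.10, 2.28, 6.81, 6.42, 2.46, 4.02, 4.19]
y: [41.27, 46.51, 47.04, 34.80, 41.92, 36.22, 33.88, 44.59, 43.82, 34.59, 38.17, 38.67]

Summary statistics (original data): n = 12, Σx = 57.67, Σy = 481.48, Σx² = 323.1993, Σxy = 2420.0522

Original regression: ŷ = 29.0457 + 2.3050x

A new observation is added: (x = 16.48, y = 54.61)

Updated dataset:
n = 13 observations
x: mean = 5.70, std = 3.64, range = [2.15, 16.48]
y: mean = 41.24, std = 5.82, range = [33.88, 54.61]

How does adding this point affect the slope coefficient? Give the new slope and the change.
Adding the point moves β₁ from 2.3050 to 1.5260, i.e. it decreases by 0.7790 (-33.8%).

The new point has HIGH LEVERAGE: x = 16.48 is far from the original mean x̄ = 57.67/12 ≈ 4.81 (original range [2.15, 7.72]).

Step 1: Update the sums with the new point (n goes from 12 to 13)
Σx  = 57.67 + 16.48 = 74.15
Σy  = 481.48 + 54.61 = 536.09
Σx² = 323.1993 + 16.48² = 323.1993 + 271.5904 = 594.7897
Σxy = 2420.0522 + 16.48×54.61 = 2420.0522 + 899.9728 = 3320.0250

Step 2: Recompute the slope with b₁ = (nΣxy − ΣxΣy) / (nΣx² − (Σx)²)
Numerator   = 13×3320.0250 − 74.15×536.09 = 43160.3250 − 39751.0735 = 3409.2515
Denominator = 13×594.7897 − 74.15² = 7732.2661 − 5498.2225 = 2234.0436
b₁(new) = 3409.2515 / 2234.0436 = 1.5260

(Same formula on the original sums: (12×2420.0522 − 57.67×481.48) / (12×323.1993 − 57.67²) = 1273.6748 / 552.5627 = 2.3050, matching the given fit.)

Step 3: Change in slope
Δβ₁ = 1.5260 − 2.3050 = -0.7790
Relative change = -0.7790 / 2.3050 × 100% = -33.8%
→ the slope decreases when the point is added.

A high-leverage point only changes the slope if it is off the original line; here y = 54.61 is below the original trend, so the slope decreases.
In practice: investigate whether it comes from the same population as the rest of the sample; examine leverage (hᵢ) and Cook's distance rather than deleting it automatically.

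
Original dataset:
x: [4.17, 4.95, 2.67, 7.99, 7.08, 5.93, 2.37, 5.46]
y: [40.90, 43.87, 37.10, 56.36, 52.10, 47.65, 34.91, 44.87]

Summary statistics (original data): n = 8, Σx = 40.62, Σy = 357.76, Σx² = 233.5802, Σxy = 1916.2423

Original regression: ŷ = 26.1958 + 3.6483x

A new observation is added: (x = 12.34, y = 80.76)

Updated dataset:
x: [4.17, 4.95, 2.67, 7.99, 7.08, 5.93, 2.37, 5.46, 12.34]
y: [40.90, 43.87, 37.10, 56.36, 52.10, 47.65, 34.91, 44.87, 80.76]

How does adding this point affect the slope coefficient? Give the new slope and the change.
Adding the point moves β₁ from 3.6483 to 4.4785, i.e. it increases by 0.8302 (+22.8%).

x = 12.34 lies well outside the original x-range [2.37, 7.99] (x̄ ≈ 5.08), so this observation has high leverage and can move the slope substantially.

Step 1: Update the sums with the new point (n goes from 8 to 9)
Σx  = 40.62 + 12.34 = 52.96
Σy  = 357.76 + 80.76 = 438.52
Σx² = 233.5802 + 12.34² = 233.5802 + 152.2756 = 385.8558
Σxy = 1916.2423 + 12.34×80.76 = 1916.2423 + 996.5784 = 2912.8207

Step 2: Recompute the slope with b₁ = (nΣxy − ΣxΣy) / (nΣx² − (Σx)²)
Numerator   = 9×2912.8207 − 52.96×438.52 = 26215.3863 − 23224.0192 = 2991.3671
Denominator = 9×385.8558 − 52.96² = 3472.7022 − 2804.7616 = 667.9406
b₁(new) = 2991.3671 / 667.9406 = 4.4785

(Same formula on the original sums: (8×1916.2423 − 40.62×357.76) / (8×233.5802 − 40.62²) = 797.7272 / 218.6572 = 3.6483, matching the given fit.)

Step 3: Change in slope
Δβ₁ = 4.4785 − 3.6483 = +0.8302
Relative change = +0.8302 / 3.6483 × 100% = +22.8%
→ the slope increases when the point is added.

A high-leverage point only changes the slope if it is off the original line; here y = 80.76 is above the original trend, so the slope increases.
In practice: refit with and without it and report both if conclusions differ.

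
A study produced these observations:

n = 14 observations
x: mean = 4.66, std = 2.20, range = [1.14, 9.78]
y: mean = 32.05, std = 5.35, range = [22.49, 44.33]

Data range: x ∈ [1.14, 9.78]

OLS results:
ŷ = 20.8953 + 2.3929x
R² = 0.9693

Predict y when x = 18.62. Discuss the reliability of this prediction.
The equation gives ŷ = 65.4511; however x = 18.62 is 8.84 units above the observed range, so this extrapolated value should not be trusted.

Prediction calculation:
ŷ = 20.8953 + 2.3929 × 18.62
ŷ = 65.4511

Reliability:
- Data range: x ∈ [1.14, 9.78]
- Prediction point: x = 18.62 is 8.84 units above the observed range → this is EXTRAPOLATION, not interpolation

Why that matters here:
- The standard error of prediction grows with (x − x̄)², and x = 18.62 is far from x̄ = 4.66
- There are no observations near this x to validate the fitted line there
- The linear relationship may not hold outside the observed range

A defensible statement: 'if the linear trend continued to x = 18.62, y would be about 65.4511' — the premise is untested.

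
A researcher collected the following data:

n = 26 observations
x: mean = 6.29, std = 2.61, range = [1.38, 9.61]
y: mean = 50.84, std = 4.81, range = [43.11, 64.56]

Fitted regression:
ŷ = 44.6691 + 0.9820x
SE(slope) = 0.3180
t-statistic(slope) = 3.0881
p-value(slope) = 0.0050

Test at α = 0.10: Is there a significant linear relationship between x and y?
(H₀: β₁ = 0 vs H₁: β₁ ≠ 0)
Since p-value = 0.0050 < α = 0.10, reject H₀ — the slope is significantly different from 0.

Hypothesis test for the slope coefficient:

H₀: β₁ = 0 (no linear relationship)
H₁: β₁ ≠ 0 (linear relationship exists)

Test statistic: t = β̂₁ / SE(β̂₁) = 0.9820 / 0.3180 = 3.0881

The p-value (0.0050) is the probability, under H₀, of a t-statistic at least as extreme as |t| = 3.0881 (two-sided, df = n − 2 = 24).

Decision rule: reject H₀ if p-value < α.
p-value = 0.0050 < α = 0.10 → reject H₀.

At α = 0.10 the data do provide convincing evidence of a nonzero slope.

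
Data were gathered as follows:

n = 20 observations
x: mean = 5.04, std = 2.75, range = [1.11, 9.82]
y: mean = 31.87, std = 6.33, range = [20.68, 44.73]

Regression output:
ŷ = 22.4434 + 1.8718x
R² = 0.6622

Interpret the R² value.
The model explains 66.22% of the variance in y (R² = 0.6622), leaving 33.78% unexplained; the fit is moderate.

R² = 1 − SS_res/SS_tot compares the residual scatter to the total scatter of y about its mean.

Here R² = 0.6622:
- Explained: 66.22% of the variation in y
- Unexplained (residual): 100% − 66.22% = 33.78%
- Rule of thumb (below 0.3 weak; 0.3 to below 0.7 moderate; 0.7 and above strong) → moderate

Equivalently, for simple linear regression R² = r², so |r| = √0.6622 ≈ 0.8138.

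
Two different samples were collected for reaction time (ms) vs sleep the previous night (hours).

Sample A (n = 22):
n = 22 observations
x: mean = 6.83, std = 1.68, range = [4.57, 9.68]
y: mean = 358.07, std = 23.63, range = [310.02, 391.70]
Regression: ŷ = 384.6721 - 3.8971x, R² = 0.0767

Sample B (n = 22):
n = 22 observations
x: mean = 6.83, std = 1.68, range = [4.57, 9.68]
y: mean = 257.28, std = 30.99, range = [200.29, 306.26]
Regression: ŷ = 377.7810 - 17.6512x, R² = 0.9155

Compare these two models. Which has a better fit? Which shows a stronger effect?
Model B has the better fit (R² = 0.9155 vs 0.0767). Model B shows the stronger effect (|β₁| = 17.6512 vs 3.8971).

Model Comparison:

Fit — compare R²:
- Model A: R² = 0.0767 → 7.67% of variance in reaction time explained
- Model B: R² = 0.9155 → 91.55% of variance in reaction time explained
- 0.9155 > 0.0767 → Model B has the better fit

Strength of effect — compare |β₁|:
- Model A: β₁ = -3.8971 → predicted reaction time falls 3.8971 ms per additional hour of sleep
- Model B: β₁ = -17.6512 → predicted reaction time falls 17.6512 ms per additional hour of sleep
- |-3.8971| < |-17.6512| → Model B shows the stronger marginal effect

Notes:
- The two samples could reflect different populations, time periods, or measurement quality.
- R² measures how tightly points cluster around the line; β₁ measures how steep the line is — they answer different questions.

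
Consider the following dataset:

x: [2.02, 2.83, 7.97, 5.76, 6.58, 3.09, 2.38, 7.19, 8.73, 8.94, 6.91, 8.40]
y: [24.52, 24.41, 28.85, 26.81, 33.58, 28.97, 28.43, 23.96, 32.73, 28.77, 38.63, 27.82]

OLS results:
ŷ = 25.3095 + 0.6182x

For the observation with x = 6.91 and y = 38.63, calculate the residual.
Residual = 9.0487

The residual is the difference between the actual value and the predicted value:

Residual = y - ŷ

Step 1: Calculate predicted value
ŷ = 25.3095 + 0.6182 × 6.91
ŷ = 29.5813

Step 2: Calculate residual
Residual = 38.63 - 29.5813
Residual = 9.0487

Sign check: y > ŷ, so the point is above the line and the fit underestimates here.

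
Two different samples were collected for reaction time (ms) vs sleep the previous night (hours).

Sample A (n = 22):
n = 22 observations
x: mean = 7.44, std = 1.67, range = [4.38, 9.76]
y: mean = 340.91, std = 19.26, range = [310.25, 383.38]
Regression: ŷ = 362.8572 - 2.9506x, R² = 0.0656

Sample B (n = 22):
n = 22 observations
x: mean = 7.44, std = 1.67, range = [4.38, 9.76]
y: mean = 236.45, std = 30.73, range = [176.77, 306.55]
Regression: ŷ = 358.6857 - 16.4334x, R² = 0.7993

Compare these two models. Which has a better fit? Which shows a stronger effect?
Model B has the better fit (R² = 0.7993 vs 0.0656). Model B shows the stronger effect (|β₁| = 16.4334 vs 2.9506).

Model Comparison:

Which explains more variance? (R²)
- Model A: R² = 0.0656 → 6.56% of variance in reaction time explained
- Model B: R² = 0.7993 → 79.93% of variance in reaction time explained
- 0.7993 > 0.0656 → Model B has the better fit

Which has the larger per-hour effect? (|β₁|)
- Model A: β₁ = -2.9506 → predicted reaction time falls 2.9506 ms per additional hour of sleep
- Model B: β₁ = -16.4334 → predicted reaction time falls 16.4334 ms per additional hour of sleep
- |-2.9506| < |-16.4334| → Model B shows the stronger marginal effect

Notes:
- A steeper slope doesn't make a better model if the scatter around the line is large.
- A better fit (higher R²) doesn't necessarily mean a more important relationship.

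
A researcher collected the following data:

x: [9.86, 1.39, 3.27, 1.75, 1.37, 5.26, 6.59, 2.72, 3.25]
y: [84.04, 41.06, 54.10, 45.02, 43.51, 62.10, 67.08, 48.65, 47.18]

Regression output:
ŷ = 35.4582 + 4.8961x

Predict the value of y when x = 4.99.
ŷ = 59.8897

x = 4.99 lies inside the observed range [1.37, 9.86], so the fitted equation applies directly:

ŷ = 35.4582 + 4.8961 × 4.99
ŷ = 35.4582 + 24.4315
ŷ = 59.8897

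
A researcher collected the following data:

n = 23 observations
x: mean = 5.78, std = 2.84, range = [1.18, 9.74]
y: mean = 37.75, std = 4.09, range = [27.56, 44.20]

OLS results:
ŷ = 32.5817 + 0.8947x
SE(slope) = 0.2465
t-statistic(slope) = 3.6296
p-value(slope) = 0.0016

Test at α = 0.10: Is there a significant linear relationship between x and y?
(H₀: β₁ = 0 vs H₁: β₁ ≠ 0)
p-value = 0.0016 < α = 0.10, so we reject H₀. The relationship is significant.

Hypothesis test for the slope coefficient:

H₀: β₁ = 0 (no linear relationship)
H₁: β₁ ≠ 0 (linear relationship exists)

Test statistic: t = β̂₁ / SE(β̂₁) = 0.8947 / 0.2465 = 3.6296

p = 0.0016: how often a slope estimate this far from 0 (in SE units) would arise by chance if β₁ were truly 0.

Decision rule: reject H₀ if p-value < α.
p-value = 0.0016 < α = 0.10 → reject H₀.

There is sufficient evidence at the 10% significance level to conclude that a linear relationship exists between x and y.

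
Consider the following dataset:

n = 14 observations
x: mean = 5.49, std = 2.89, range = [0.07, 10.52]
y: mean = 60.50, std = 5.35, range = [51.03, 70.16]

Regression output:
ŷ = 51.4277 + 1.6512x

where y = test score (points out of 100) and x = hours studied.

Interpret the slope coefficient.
For each additional hour of study time, predicted test score increases by approximately 1.6512 points.

The slope β₁ = 1.6512 gives the rate at which the fitted test score changes with study time.

Interpretation:
- Study time up by 1 hour → predicted test score increases by 1.6512 points
- This is a linear approximation: the same per-unit change is assumed across the whole observed x range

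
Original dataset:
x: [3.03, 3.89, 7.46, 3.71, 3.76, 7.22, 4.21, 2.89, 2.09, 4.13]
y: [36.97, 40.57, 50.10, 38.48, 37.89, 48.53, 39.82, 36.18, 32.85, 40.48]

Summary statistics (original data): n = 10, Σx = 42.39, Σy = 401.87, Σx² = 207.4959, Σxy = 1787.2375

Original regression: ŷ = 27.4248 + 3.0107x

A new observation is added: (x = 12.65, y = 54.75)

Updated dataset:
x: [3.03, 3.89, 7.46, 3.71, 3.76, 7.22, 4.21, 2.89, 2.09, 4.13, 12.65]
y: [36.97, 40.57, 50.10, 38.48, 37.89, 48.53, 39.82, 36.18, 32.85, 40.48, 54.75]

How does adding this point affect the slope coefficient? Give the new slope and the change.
Adding the point moves β₁ from 3.0107 to 2.1175, i.e. it decreases by 0.8932 (-29.7%).

x = 12.65 lies well outside the original x-range [2.09, 7.46] (x̄ ≈ 4.24), so this observation has high leverage and can move the slope substantially.

Step 1: Update the sums with the new point (n goes from 10 to 11)
Σx  = 42.39 + 12.65 = 55.04
Σy  = 401.87 + 54.75 = 456.62
Σx² = 207.4959 + 12.65² = 207.4959 + 160.0225 = 367.5184
Σxy = 1787.2375 + 12.65×54.75 = 1787.2375 + 692.5875 = 2479.8250

Step 2: Recompute the slope with b₁ = (nΣxy − ΣxΣy) / (nΣx² − (Σx)²)
Numerator   = 11×2479.8250 − 55.04×456.62 = 27278.0750 − 25132.3648 = 2145.7102
Denominator = 11×367.5184 − 55.04² = 4042.7024 − 3029.4016 = 1013.3008
b₁(new) = 2145.7102 / 1013.3008 = 2.1175

(Same formula on the original sums: (10×1787.2375 − 42.39×401.87) / (10×207.4959 − 42.39²) = 837.1057 / 278.0469 = 3.0107, matching the given fit.)

Step 3: Change in slope
Δβ₁ = 2.1175 − 3.0107 = -0.8932
Relative change = -0.8932 / 3.0107 × 100% = -29.7%
→ the slope decreases when the point is added.

A high-leverage point only changes the slope if it is off the original line; here y = 54.75 is below the original trend, so the slope decreases.
In practice: examine leverage (hᵢ) and Cook's distance rather than deleting it automatically.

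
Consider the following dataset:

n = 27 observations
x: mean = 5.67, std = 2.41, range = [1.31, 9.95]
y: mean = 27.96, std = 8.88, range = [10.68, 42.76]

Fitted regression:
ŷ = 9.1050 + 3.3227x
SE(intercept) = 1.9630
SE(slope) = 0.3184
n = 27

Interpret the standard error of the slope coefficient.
SE(β̂₁) = 0.3184 is the estimated standard deviation of the slope estimate across repeated samples; relative to β̂₁ = 3.3227 that is 9.6%, a precise estimate.

What SE measures:
- The standard error quantifies the sampling variability of the coefficient estimate
- It is the estimated standard deviation of β̂₁ across hypothetical repeated samples of the same size
- Smaller SE → more precise estimate

Relative precision:
- SE / |β̂₁| = 0.3184 / 3.3227 = 9.6%
- Rule of thumb (under 20%: precise; 20% to under 50%: moderately precise; 50% or more: imprecise) → precise

Link to the t-test: t = β̂₁ / SE(β̂₁) = 3.3227 / 0.3184 = 10.4356, the statistic for H₀: β₁ = 0.

What drives SE(β̂₁): larger n (here n = 27) → smaller SE; wider spread of x values → smaller SE.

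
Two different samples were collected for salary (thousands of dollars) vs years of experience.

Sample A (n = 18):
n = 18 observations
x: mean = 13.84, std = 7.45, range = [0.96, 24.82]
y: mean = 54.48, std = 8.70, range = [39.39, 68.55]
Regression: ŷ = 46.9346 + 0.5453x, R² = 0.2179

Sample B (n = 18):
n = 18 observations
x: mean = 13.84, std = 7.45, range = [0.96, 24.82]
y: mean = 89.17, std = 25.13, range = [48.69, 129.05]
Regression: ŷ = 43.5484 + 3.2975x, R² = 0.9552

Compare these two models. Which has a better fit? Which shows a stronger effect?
Model B has the better fit (R² = 0.9552 vs 0.2179). Model B shows the stronger effect (|β₁| = 3.2975 vs 0.5453).

Model Comparison:

Fit — compare R²:
- Model A: R² = 0.2179 → 21.79% of variance in salary explained
- Model B: R² = 0.9552 → 95.52% of variance in salary explained
- 0.9552 > 0.2179 → Model B has the better fit

Which has the larger per-year effect? (|β₁|)
- Model A: β₁ = 0.5453 → predicted salary rises 0.5453 thousand dollars per additional year of experience
- Model B: β₁ = 3.2975 → predicted salary rises 3.2975 thousand dollars per additional year of experience
- |0.5453| < |3.2975| → Model B shows the stronger marginal effect

Note: R² measures how tightly points cluster around the line; β₁ measures how steep the line is — they answer different questions.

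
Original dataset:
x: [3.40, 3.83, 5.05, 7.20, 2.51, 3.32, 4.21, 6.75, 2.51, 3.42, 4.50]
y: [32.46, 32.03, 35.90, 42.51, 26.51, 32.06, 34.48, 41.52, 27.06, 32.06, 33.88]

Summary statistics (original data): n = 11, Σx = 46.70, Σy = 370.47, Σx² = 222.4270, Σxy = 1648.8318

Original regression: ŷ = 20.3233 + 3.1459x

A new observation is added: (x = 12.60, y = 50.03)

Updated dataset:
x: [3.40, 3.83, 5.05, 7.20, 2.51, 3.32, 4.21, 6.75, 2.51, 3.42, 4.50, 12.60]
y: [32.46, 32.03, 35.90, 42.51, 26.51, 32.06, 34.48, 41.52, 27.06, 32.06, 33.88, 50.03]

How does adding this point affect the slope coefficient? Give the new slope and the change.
New slope β₁ = 2.2830 versus 3.1459 before: a change of -0.8629 (-27.4%).

x = 12.60 lies well outside the original x-range [2.51, 7.20] (x̄ ≈ 4.25), so this observation has high leverage and can move the slope substantially.

Step 1: Update the sums with the new point (n goes from 11 to 12)
Σx  = 46.70 + 12.60 = 59.30
Σy  = 370.47 + 50.03 = 420.50
Σx² = 222.4270 + 12.60² = 222.4270 + 158.7600 = 381.1870
Σxy = 1648.8318 + 12.60×50.03 = 1648.8318 + 630.3780 = 2279.2098

Step 2: Recompute the slope with b₁ = (nΣxy − ΣxΣy) / (nΣx² − (Σx)²)
Numerator   = 12×2279.2098 − 59.30×420.50 = 27350.5176 − 24935.6500 = 2414.8676
Denominator = 12×381.1870 − 59.30² = 4574.2440 − 3516.4900 = 1057.7540
b₁(new) = 2414.8676 / 1057.7540 = 2.2830

(Same formula on the original sums: (11×1648.8318 − 46.70×370.47) / (11×222.4270 − 46.70²) = 836.2008 / 265.8070 = 3.1459, matching the given fit.)

Step 3: Change in slope
Δβ₁ = 2.2830 − 3.1459 = -0.8629
Relative change = -0.8629 / 3.1459 × 100% = -27.4%
→ the slope decreases when the point is added.

Because the point sits below the extension of the original line at a high-leverage x, it tilts the fit down.
In practice: refit with and without it and report both if conclusions differ.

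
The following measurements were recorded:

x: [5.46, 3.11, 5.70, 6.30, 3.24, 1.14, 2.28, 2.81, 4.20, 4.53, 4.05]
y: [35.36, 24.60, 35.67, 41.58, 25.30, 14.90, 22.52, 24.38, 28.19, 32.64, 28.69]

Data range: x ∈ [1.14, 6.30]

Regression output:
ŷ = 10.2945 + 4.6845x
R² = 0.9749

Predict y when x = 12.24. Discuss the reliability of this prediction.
The equation gives ŷ = 67.6328; however x = 12.24 is 5.94 units above the observed range, so this extrapolated value should not be trusted.

Prediction calculation:
ŷ = 10.2945 + 4.6845 × 12.24
ŷ = 67.6328

Reliability:
- Data range: x ∈ [1.14, 6.30]
- Prediction point: x = 12.24 is 5.94 units above the observed range → this is EXTRAPOLATION, not interpolation

Why that matters here:
- There are no observations near this x to validate the fitted line there
- R² describes fit only over the sampled x values; it says nothing about behaviour beyond them

The R² = 0.9749 only validates the fit within [1.14, 6.30]; treat ŷ = 67.6328 with caution.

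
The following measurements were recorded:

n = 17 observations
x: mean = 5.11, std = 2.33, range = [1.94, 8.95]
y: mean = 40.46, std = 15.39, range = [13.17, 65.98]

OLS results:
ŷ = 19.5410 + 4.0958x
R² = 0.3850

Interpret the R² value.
R² = 0.3850 means 38.50% of the variation in y is explained by the linear relationship with x. This indicates a moderate fit.

R² = 1 − SS_res/SS_tot compares the residual scatter to the total scatter of y about its mean.

Here R² = 0.3850:
- Explained: 38.50% of the variation in y
- Unexplained (residual): 100% − 38.50% = 61.50%
- Rule of thumb (below 0.3 weak; 0.3 to below 0.7 moderate; 0.7 and above strong) → moderate

Note: R² says nothing about causation, and a high R² does not by itself mean the linear form is appropriate — check the residuals.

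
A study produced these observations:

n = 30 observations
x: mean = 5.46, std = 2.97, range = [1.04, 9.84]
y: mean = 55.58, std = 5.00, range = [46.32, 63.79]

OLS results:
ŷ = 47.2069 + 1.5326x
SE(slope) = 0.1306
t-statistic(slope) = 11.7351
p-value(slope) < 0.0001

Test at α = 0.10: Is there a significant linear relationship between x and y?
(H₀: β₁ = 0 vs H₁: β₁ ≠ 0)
Since p-value < 0.0001 < α = 0.10, reject H₀ — the slope is significantly different from 0.

Hypothesis test for the slope coefficient:

H₀: β₁ = 0 (no linear relationship)
H₁: β₁ ≠ 0 (linear relationship exists)

Test statistic: t = β̂₁ / SE(β̂₁) = 1.5326 / 0.1306 = 11.7351

The p-value (<0.0001) is the probability, under H₀, of a t-statistic at least as extreme as |t| = 11.7351 (two-sided, df = n − 2 = 28).

Decision rule: reject H₀ if p-value < α.
p-value < 0.0001 < α = 0.10 → reject H₀.

Conclusion: the linear association between x and y is significant at the 10% level.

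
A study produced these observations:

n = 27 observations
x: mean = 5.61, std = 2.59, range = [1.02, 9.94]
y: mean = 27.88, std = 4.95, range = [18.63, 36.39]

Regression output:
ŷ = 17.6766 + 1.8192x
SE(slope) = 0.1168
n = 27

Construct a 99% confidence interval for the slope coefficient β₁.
The 99% CI for β₁ is (1.4936, 2.1448)

Confidence interval for the slope:

The 99% CI for β₁ is: β̂₁ ± t*(α/2, n-2) × SE(β̂₁)

Step 1: Find critical t-value
- Confidence level = 0.99
- Degrees of freedom = n - 2 = 27 - 2 = 25
- t*(α/2, 25) = 2.7874

Step 2: Calculate margin of error
Margin = 2.7874 × 0.1168 = 0.3256

Step 3: Construct interval
CI = 1.8192 ± 0.3256
CI = (1.4936, 2.1448)

Interpretation: intervals built this way capture the true β₁ in 99% of repeated samples; here the plausible range for the per-unit effect of x on y is 1.4936 to 2.1448.
Both endpoints are positive, so the data support a genuinely positive slope at this confidence level.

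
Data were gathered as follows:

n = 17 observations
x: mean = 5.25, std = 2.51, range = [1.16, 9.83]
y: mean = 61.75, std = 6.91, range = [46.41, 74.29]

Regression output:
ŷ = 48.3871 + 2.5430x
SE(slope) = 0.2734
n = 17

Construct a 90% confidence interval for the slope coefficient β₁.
The 90% CI for β₁ is (2.0637, 3.0223)

Confidence interval for the slope:

The 90% CI for β₁ is: β̂₁ ± t*(α/2, n-2) × SE(β̂₁)

Step 1: Find critical t-value
- Confidence level = 0.9
- Degrees of freedom = n - 2 = 17 - 2 = 15
- t*(α/2, 15) = 1.7531

Step 2: Calculate margin of error
Margin = 1.7531 × 0.2734 = 0.4793

Step 3: Construct interval
CI = 2.5430 ± 0.4793
CI = (2.0637, 3.0223)

Interpretation: We are 90% confident that the true slope β₁ lies between 2.0637 and 3.0223.
Since 0 is outside the interval, a two-sided test at α = 0.10 would reject H₀: β₁ = 0.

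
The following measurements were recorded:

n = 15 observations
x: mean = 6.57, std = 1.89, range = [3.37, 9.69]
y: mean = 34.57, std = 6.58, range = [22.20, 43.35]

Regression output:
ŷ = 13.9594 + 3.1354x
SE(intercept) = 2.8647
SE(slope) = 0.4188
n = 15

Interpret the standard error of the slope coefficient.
SE(slope) = 0.4188 measures the uncertainty in the estimated slope. The coefficient is estimated precisely (SE/|β̂₁| = 13.4%).

SE(β̂₁) = s / √Sxx, where s is the residual standard deviation and Sxx = Σ(x − x̄)². It is the yardstick for how far β̂₁ = 3.1354 could plausibly be from the true slope.

Relative precision:
- SE / |β̂₁| = 0.4188 / 3.1354 = 13.4%
- Rule of thumb (under 20%: precise; 20% to under 50%: moderately precise; 50% or more: imprecise) → precise

Link to the t-test: t = β̂₁ / SE(β̂₁) = 3.1354 / 0.4188 = 7.4866, the statistic for H₀: β₁ = 0.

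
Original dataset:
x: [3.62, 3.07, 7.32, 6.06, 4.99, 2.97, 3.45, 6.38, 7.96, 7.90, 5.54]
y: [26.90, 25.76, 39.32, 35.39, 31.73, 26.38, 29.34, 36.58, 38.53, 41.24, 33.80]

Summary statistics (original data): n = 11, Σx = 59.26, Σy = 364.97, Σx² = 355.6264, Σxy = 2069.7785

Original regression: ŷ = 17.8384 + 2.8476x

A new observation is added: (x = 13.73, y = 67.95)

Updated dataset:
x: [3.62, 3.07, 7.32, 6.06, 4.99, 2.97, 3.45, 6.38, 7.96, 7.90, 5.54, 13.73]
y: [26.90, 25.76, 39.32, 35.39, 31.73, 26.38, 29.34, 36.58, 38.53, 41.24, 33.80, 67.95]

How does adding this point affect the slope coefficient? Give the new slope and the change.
Adding the point moves β₁ from 2.8476 to 3.6884, i.e. it increases by 0.8408 (+29.5%).

x = 13.73 lies well outside the original x-range [2.97, 7.96] (x̄ ≈ 5.39), so this observation has high leverage and can move the slope substantially.

Step 1: Update the sums with the new point (n goes from 11 to 12)
Σx  = 59.26 + 13.73 = 72.99
Σy  = 364.97 + 67.95 = 432.92
Σx² = 355.6264 + 13.73² = 355.6264 + 188.5129 = 544.1393
Σxy = 2069.7785 + 13.73×67.95 = 2069.7785 + 932.9535 = 3002.7320

Step 2: Recompute the slope with b₁ = (nΣxy − ΣxΣy) / (nΣx² − (Σx)²)
Numerator   = 12×3002.7320 − 72.99×432.92 = 36032.7840 − 31598.8308 = 4433.9532
Denominator = 12×544.1393 − 72.99² = 6529.6716 − 5327.5401 = 1202.1315
b₁(new) = 4433.9532 / 1202.1315 = 3.6884

(Same formula on the original sums: (11×2069.7785 − 59.26×364.97) / (11×355.6264 − 59.26²) = 1139.4413 / 400.1428 = 2.8476, matching the given fit.)

Step 3: Change in slope
Δβ₁ = 3.6884 − 2.8476 = +0.8408
Relative change = +0.8408 / 2.8476 × 100% = +29.5%
→ the slope increases when the point is added.

A high-leverage point only changes the slope if it is off the original line; here y = 67.95 is above the original trend, so the slope increases.
In practice: refit with and without it and report both if conclusions differ; check such a point for data-entry or measurement error.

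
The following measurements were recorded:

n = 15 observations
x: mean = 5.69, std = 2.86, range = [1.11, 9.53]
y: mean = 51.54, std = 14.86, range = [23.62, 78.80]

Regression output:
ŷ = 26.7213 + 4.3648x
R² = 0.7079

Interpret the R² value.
The model explains 70.79% of the variance in y (R² = 0.7079), leaving 29.21% unexplained; the fit is strong.

R² = 1 − SS_res/SS_tot compares the residual scatter to the total scatter of y about its mean.

Here R² = 0.7079:
- Explained: 70.79% of the variation in y
- Unexplained (residual): 100% − 70.79% = 29.21%
- Rule of thumb (below 0.3 weak; 0.3 to below 0.7 moderate; 0.7 and above strong) → strong

Note: R² says nothing about causation, and a high R² does not by itself mean the linear form is appropriate — check the residuals.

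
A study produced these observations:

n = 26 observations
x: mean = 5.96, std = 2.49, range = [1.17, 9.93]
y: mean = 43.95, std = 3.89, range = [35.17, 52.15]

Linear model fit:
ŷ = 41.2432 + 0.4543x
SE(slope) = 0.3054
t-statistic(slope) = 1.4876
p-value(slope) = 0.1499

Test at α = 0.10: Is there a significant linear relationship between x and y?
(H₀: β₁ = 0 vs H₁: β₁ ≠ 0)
Fail to reject H₀: p-value = 0.1499 ≥ α = 0.10. The linear relationship is not significant at the 10% level.

Hypothesis test for the slope coefficient:

H₀: β₁ = 0 (no linear relationship)
H₁: β₁ ≠ 0 (linear relationship exists)

Test statistic: t = β̂₁ / SE(β̂₁) = 0.4543 / 0.3054 = 1.4876

The p-value (0.1499) is the probability, under H₀, of a t-statistic at least as extreme as |t| = 1.4876 (two-sided, df = n − 2 = 24).

Decision rule: reject H₀ if p-value < α.
p-value = 0.1499 ≥ α = 0.10 → fail to reject H₀.

At α = 0.10 the data do not provide convincing evidence of a nonzero slope.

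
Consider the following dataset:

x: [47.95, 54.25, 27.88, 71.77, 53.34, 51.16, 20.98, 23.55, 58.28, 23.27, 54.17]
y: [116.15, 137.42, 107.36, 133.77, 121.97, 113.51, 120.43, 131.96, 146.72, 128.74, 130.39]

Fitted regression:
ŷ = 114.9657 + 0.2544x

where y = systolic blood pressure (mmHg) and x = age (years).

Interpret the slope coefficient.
On average, blood pressure is about 0.2544 mmHg higher for every extra year of age.

The slope β₁ = 0.2544 gives the rate at which the fitted blood pressure changes with age.

Interpretation:
- Age up by 1 year → predicted blood pressure increases by 0.2544 mmHg
- The effect is assumed constant over the observed range of x (linearity)
- The slope describes association in these data, not necessarily a causal effect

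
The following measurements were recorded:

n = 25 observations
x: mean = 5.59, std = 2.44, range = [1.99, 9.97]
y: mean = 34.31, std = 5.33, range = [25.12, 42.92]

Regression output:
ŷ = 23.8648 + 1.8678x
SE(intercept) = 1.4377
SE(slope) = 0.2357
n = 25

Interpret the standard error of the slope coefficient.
SE(β̂₁) = 0.2357 is the estimated standard deviation of the slope estimate across repeated samples; relative to β̂₁ = 1.8678 that is 12.6%, a precise estimate.

What SE measures:
- The standard error quantifies the sampling variability of the coefficient estimate
- It is the estimated standard deviation of β̂₁ across hypothetical repeated samples of the same size
- Smaller SE → more precise estimate

Relative precision:
- SE / |β̂₁| = 0.2357 / 1.8678 = 12.6%
- Rule of thumb (under 20%: precise; 20% to under 50%: moderately precise; 50% or more: imprecise) → precise

Rough 95% range (±2 SE): 1.8678 ± 0.4714 → (1.3964, 2.3392).

What drives SE(β̂₁): more residual scatter → larger SE.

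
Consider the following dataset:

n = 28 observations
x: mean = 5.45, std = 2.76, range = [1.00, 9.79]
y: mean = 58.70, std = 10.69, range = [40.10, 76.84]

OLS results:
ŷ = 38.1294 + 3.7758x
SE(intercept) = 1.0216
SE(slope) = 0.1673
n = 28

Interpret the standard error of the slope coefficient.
SE(slope) = 0.1673 measures the uncertainty in the estimated slope. The coefficient is estimated precisely (SE/|β̂₁| = 4.4%).

SE(β̂₁) = s / √Sxx, where s is the residual standard deviation and Sxx = Σ(x − x̄)². It is the yardstick for how far β̂₁ = 3.7758 could plausibly be from the true slope.

Relative precision:
- SE / |β̂₁| = 0.1673 / 3.7758 = 4.4%
- Rule of thumb (under 20%: precise; 20% to under 50%: moderately precise; 50% or more: imprecise) → precise

Rough 95% range (±2 SE): 3.7758 ± 0.3346 → (3.4412, 4.1104).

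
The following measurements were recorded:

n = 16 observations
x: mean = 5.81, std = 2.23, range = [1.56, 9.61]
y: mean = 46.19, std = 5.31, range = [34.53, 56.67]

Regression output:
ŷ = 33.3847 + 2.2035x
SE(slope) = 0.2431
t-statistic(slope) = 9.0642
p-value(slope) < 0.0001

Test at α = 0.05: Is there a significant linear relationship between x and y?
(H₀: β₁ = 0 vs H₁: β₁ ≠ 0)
Since p-value < 0.0001 < α = 0.05, reject H₀ — the slope is significantly different from 0.

Hypothesis test for the slope coefficient:

H₀: β₁ = 0 (no linear relationship)
H₁: β₁ ≠ 0 (linear relationship exists)

Test statistic: t = β̂₁ / SE(β̂₁) = 2.2035 / 0.2431 = 9.0642

The p-value (<0.0001) is the probability, under H₀, of a t-statistic at least as extreme as |t| = 9.0642 (two-sided, df = n − 2 = 14).

Decision rule: reject H₀ if p-value < α.
p-value < 0.0001 < α = 0.05 → reject H₀.

Conclusion: the linear association between x and y is significant at the 5% level.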